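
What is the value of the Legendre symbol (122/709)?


p = 709 is prime, so compute (122/709) with the reciprocity algorithm (Jacobi-symbol steps: pull out 2s via (2/n), flip via reciprocity, reduce):
  pull out 2: (2/709) = -1  (since 709 mod 8 = 5)
  reciprocity: (61/709) -> +(709/61)
  reduce: (38/61)
  pull out 2: (2/61) = -1  (since 61 mod 8 = 5)
  reciprocity: (19/61) -> +(61/19)
  reduce: (4/19)
  pull out 2: (2/19) = -1  (since 19 mod 8 = 3)
  pull out 2: (2/19) = -1  (since 19 mod 8 = 3)
  (1/19) = 1
Product of signs = 1
(122/709) = 1

1


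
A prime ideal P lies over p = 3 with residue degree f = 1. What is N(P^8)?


N(P^a) = p^(a*f)
= 3^(8*1)
= 3^8
= 6561

6561


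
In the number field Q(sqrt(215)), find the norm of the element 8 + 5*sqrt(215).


N(a + b*sqrt(d)) = a^2 - d*b^2
= (8)^2 - (215)*(5)^2
= 64 - 5375
= -5311

-5311


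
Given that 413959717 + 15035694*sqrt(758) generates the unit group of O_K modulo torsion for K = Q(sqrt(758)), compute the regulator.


epsilon = 413959717 + 15035694*sqrt(758)
= 8.2792e+08
R = ln(8.2792e+08)
= 20.5344

20.5344


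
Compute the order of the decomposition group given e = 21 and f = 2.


|D_P| = e * f
= 21 * 2
= 42

42


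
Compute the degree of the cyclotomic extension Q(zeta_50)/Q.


The degree equals Euler's totient phi(50).
50 = 2 * 5^2
phi(50) = 20

20


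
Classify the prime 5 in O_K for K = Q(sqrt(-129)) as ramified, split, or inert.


K = Q(sqrt(-129)). Since d mod 4 = 3, disc(K) = -516.
Check p | disc: -516 mod 5 = 4.
p does not divide disc. Compute Legendre symbol (d/p):
1^((5-1)/2) mod 5 = 1
(d/p) = 1, so p splits: (p) = P*P' with e=1, f=1, g=2.
Therefore p is split.

split


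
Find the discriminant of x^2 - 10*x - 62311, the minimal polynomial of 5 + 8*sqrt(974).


The element 5 + 8*sqrt(974) has minimal polynomial:
x^2 - 10*x - 62311
Discriminant = (-10)^2 - 4*(-62311)
= 100 + 249244
= 249344

249344


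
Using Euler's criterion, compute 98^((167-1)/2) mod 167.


p = 167 is prime and the exponent is (p-1)/2 = 83, so by Euler's criterion 98^83 = (98/167) = +1 or -1 mod 167.
Compute by square-and-multiply:
  83 = 64 + 16 + 2 + 1 (binary 1010011)
  Repeated squaring mod 167: 98^1 = 98, 98^2 = 85, 98^4 = 44, 98^8 = 99, 98^16 = 115, 98^32 = 32, 98^64 = 22
  98^83 = 98^64 * 98^16 * 98^2 * 98^1 = 22 * 115 * 85 * 98 mod 167
    22 * 115 = 2530 = 25 mod 167
    25 * 85 = 2125 = 121 mod 167
    121 * 98 = 11858 = 1 mod 167
  98^83 = 1 mod 167
Result 1: 98 is a quadratic residue mod 167.
98^83 mod 167 = 1

1


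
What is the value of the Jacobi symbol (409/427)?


Compute (409/427) via quadratic reciprocity:
  reciprocity: (409/427) -> +(427/409)
  reduce: (18/409)
  pull out 2: (2/409) = +1  (since 409 mod 8 = 1)
  reciprocity: (9/409) -> +(409/9)
  reduce: (4/9)
  pull out 2: (2/9) = +1  (since 9 mod 8 = 1)
  pull out 2: (2/9) = +1  (since 9 mod 8 = 1)
  (1/9) = 1
Product of signs = 1

1


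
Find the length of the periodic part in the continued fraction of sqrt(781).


Run the CF algorithm for sqrt(781).
a_0 = floor(sqrt(781)) = 27; set m_0=0, q_0=1.
Recurrence: m' = q*a - m,  q' = (d - m'^2)/q,  a' = floor((a_0 + m')/q').
  step 1: m=27, q=52, a=1
  step 2: m=25, q=3, a=17
  step 3: m=26, q=35, a=1
  step 4: m=9, q=20, a=1
  step 5: m=11, q=33, a=1
  step 6: m=22, q=9, a=5
  step 7: m=23, q=28, a=1
  step 8: m=5, q=27, a=1
  step 9: m=22, q=11, a=4
  step 10: m=22, q=27, a=1
  step 11: m=5, q=28, a=1
  step 12: m=23, q=9, a=5
  step 13: m=22, q=33, a=1
  step 14: m=11, q=20, a=1
  step 15: m=9, q=35, a=1
  step 16: m=26, q=3, a=17
  step 17: m=25, q=52, a=1
  step 18: m=27, q=1, a=54
a_18 = 2*a_0 = 54, so the period closes here.
sqrt(781) = [27; 1, 17, 1, 1, 1, 5, 1, 1, 4, 1, 1, 5, 1, 1, 1, 17, 1, 54]
Period length = 18

18


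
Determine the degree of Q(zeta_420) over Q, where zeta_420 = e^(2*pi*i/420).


The degree equals Euler's totient phi(420).
420 = 2^2 * 3 * 5 * 7
phi(420) = 96

96


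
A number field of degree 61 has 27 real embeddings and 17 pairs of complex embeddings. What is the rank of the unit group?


By Dirichlet's unit theorem:
rank = r1 + r2 - 1
= 27 + 17 - 1
= 43

43


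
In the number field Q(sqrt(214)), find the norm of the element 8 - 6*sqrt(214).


N(a + b*sqrt(d)) = a^2 - d*b^2
= (8)^2 - (214)*(-6)^2
= 64 - 7704
= -7640

-7640


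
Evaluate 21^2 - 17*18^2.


x^2 - d*y^2
= 21^2 - 17*18^2
= 441 - 5508
= -5067

-5067


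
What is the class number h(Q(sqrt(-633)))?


K = Q(sqrt(-633)). d mod 4 = 3, so D = disc(K) = 4d = -2532
h(K) equals the number of primitive reduced positive-definite forms (a, b, c) = a*x^2 + b*x*y + c*y^2 with b^2 - 4ac = D,
where reduced means |b| <= a <= c, with b >= 0 whenever |b| = a or a = c, and primitive means gcd(a, b, c) = 1.
Reduced forces 3a^2 <= |D| = 2532, so 1 <= a <= 29; b must have the parity of D, and c = (b^2 - D)/(4a) must be an integer >= a.
Enumerate a = 1..29, b in [-a, a]:
  a=1: (1, 0, 633)  [1]
  a=2: (2, 2, 317)  [1]
  a=3: (3, 0, 211)  [1]
  a=4..5: none
  a=6: (6, 6, 107)  [1]
  a=7: (7, -4, 91), (7, 4, 91)  [2]
  a=8..10: none
  a=11: (11, -8, 59), (11, 8, 59)  [2]
  a=12: none
  a=13: (13, -4, 49), (13, 4, 49)  [2]
  a=14: (14, -10, 47), (14, 10, 47)  [2]
  a=15..16: none
  a=17: (17, -16, 41), (17, 16, 41)  [2]
  a=18..20: none
  a=21: (21, -18, 34), (21, 18, 34)  [2]
  a=22: (22, -14, 31), (22, 14, 31)  [2]
  a=23..25: none
  a=26: (26, -22, 29), (26, 22, 29)  [2]
  a=27..29: none
Total reduced forms: 1 + 1 + 1 + 1 + 2 + 2 + 2 + 2 + 2 + 2 + 2 + 2 = 20
h = 20

20


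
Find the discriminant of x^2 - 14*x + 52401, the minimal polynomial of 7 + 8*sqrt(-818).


The element 7 + 8*sqrt(-818) has minimal polynomial:
x^2 - 14*x + 52401
Discriminant = (-14)^2 - 4*(52401)
= 196 - 209604
= -209408

-209408


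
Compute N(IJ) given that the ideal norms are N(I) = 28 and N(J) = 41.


N(IJ) = N(I) * N(J)
= 28 * 41
= 1148

1148


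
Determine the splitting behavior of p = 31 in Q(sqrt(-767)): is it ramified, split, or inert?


K = Q(sqrt(-767)). Since d mod 4 = 1, disc(K) = -767.
Check p | disc: -767 mod 31 = 8.
p does not divide disc. Compute Legendre symbol (d/p):
8^((31-1)/2) mod 31 = 1
(d/p) = 1, so p splits: (p) = P*P' with e=1, f=1, g=2.
Therefore p is split.

split


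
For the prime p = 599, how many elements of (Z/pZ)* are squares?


For prime p, the number of non-zero quadratic residues is (p-1)/2.
= (599-1)/2
= 299

299


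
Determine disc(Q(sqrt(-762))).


For K = Q(sqrt(d)) with d squarefree: disc(K) = d if d = 1 mod 4, and disc(K) = 4d if d = 2 or 3 mod 4.
Here d = -762, and d mod 4 = 2.
d = 2 mod 4, not 1 (O_K = Z[sqrt(d)]), so disc(K) = 4d = 4 * (-762) = -3048

-3048


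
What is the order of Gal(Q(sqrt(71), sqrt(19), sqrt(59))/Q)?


The 3 square roots of distinct primes are multiplicatively independent over Q,
so [K:Q] = 2^3 and Gal(K/Q) is isomorphic to (Z/2Z)^3.
|Gal| = 2^3 = 8

8


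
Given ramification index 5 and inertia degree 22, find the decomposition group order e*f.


|D_P| = e * f
= 5 * 22
= 110

110


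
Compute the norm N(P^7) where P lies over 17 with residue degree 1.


N(P^a) = p^(a*f)
= 17^(7*1)
= 17^7
= 410338673

410338673


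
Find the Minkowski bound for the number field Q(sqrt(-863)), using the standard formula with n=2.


d = -863, d mod 4 = 1, so disc(K) = d = -863; |disc(K)| = 863
Imaginary quadratic field, so n = 2, s = r2 = 1, r1 = 0
M = (n!/n^n) * (4/pi)^s * sqrt(|disc(K)|) = (2!/2^2) * (4/pi)^1 * sqrt(863)
= 0.5 * 1.273240 * 29.376862
= 18.7019

18.7019


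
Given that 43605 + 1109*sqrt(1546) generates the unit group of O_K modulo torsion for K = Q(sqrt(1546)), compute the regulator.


epsilon = 43605 + 1109*sqrt(1546)
= 87210.0000
R = ln(87210.0000)
= 11.3761

11.3761


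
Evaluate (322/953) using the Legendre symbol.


p = 953 is prime, so compute (322/953) with the reciprocity algorithm (Jacobi-symbol steps: pull out 2s via (2/n), flip via reciprocity, reduce):
  pull out 2: (2/953) = +1  (since 953 mod 8 = 1)
  reciprocity: (161/953) -> +(953/161)
  reduce: (148/161)
  pull out 2: (2/161) = +1  (since 161 mod 8 = 1)
  pull out 2: (2/161) = +1  (since 161 mod 8 = 1)
  reciprocity: (37/161) -> +(161/37)
  reduce: (13/37)
  reciprocity: (13/37) -> +(37/13)
  reduce: (11/13)
  reciprocity: (11/13) -> +(13/11)
  reduce: (2/11)
  pull out 2: (2/11) = -1  (since 11 mod 8 = 3)
  (1/11) = 1
Product of signs = -1
(322/953) = -1

-1


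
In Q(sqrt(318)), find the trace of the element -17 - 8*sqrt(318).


Tr(a + b*sqrt(d)) = (a + b*sqrt(d)) + (a - b*sqrt(d)) = 2a
= 2 * (-17)
= -34

-34


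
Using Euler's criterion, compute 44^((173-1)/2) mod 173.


p = 173 is prime and the exponent is (p-1)/2 = 86, so by Euler's criterion 44^86 = (44/173) = +1 or -1 mod 173.
Compute by square-and-multiply:
  86 = 64 + 16 + 4 + 2 (binary 1010110)
  Repeated squaring mod 173: 44^1 = 44, 44^2 = 33, 44^4 = 51, 44^8 = 6, 44^16 = 36, 44^32 = 85, 44^64 = 132
  44^86 = 44^64 * 44^16 * 44^4 * 44^2 = 132 * 36 * 51 * 33 mod 173
    132 * 36 = 4752 = 81 mod 173
    81 * 51 = 4131 = 152 mod 173
    152 * 33 = 5016 = 172 mod 173
  44^86 = 172 mod 173
Result 172 = p - 1 = -1 mod 173: 44 is a quadratic non-residue mod 173. As a residue in [0, p-1] the value is 172.
44^86 mod 173 = 172

172


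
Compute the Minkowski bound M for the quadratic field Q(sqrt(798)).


d = 798, d mod 4 = 2, so disc(K) = 4d = 3192; |disc(K)| = 3192
Real quadratic field, so n = 2, s = r2 = 0, r1 = 2
M = (n!/n^n) * (4/pi)^s * sqrt(|disc(K)|) = (2!/2^2) * (4/pi)^0 * sqrt(3192)
= 0.5 * 1.000000 * 56.497788
= 28.2489

28.2489


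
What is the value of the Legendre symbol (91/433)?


p = 433 is prime, so compute (91/433) with the reciprocity algorithm (Jacobi-symbol steps: pull out 2s via (2/n), flip via reciprocity, reduce):
  reciprocity: (91/433) -> +(433/91)
  reduce: (69/91)
  reciprocity: (69/91) -> +(91/69)
  reduce: (22/69)
  pull out 2: (2/69) = -1  (since 69 mod 8 = 5)
  reciprocity: (11/69) -> +(69/11)
  reduce: (3/11)
  reciprocity: (3/11) -> -(11/3)
  reduce: (2/3)
  pull out 2: (2/3) = -1  (since 3 mod 8 = 3)
  (1/3) = 1
Product of signs = -1
(91/433) = -1

-1


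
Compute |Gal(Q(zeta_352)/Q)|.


|Gal(Q(zeta_352)/Q)| = phi(352)
= 160

160


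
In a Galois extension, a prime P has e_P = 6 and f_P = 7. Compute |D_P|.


|D_P| = e * f
= 6 * 7
= 42

42


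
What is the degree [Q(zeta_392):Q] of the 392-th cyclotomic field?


The degree equals Euler's totient phi(392).
392 = 2^3 * 7^2
phi(392) = 168

168


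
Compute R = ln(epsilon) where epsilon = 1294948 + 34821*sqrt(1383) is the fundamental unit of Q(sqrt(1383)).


epsilon = 1294948 + 34821*sqrt(1383)
= 2.5899e+06
R = ln(2.5899e+06)
= 14.7671

14.7671


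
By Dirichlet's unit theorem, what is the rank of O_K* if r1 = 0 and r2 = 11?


By Dirichlet's unit theorem:
rank = r1 + r2 - 1
= 0 + 11 - 1
= 10

10


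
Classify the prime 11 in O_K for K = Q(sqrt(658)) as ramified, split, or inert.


K = Q(sqrt(658)). Since d mod 4 = 2, disc(K) = 2632.
Check p | disc: 2632 mod 11 = 3.
p does not divide disc. Compute Legendre symbol (d/p):
9^((11-1)/2) mod 11 = 1
(d/p) = 1, so p splits: (p) = P*P' with e=1, f=1, g=2.
Therefore p is split.

split


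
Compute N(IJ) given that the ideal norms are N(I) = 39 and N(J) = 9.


N(IJ) = N(I) * N(J)
= 39 * 9
= 351

351


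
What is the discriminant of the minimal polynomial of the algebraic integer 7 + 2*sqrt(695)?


The element 7 + 2*sqrt(695) has minimal polynomial:
x^2 - 14*x - 2731
Discriminant = (-14)^2 - 4*(-2731)
= 196 + 10924
= 11120

11120


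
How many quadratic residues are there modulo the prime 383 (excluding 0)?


For prime p, the number of non-zero quadratic residues is (p-1)/2.
= (383-1)/2
= 191

191


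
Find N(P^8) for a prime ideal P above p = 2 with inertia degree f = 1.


N(P^a) = p^(a*f)
= 2^(8*1)
= 2^8
= 256

256


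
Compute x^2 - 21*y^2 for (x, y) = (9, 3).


x^2 - d*y^2
= 9^2 - 21*3^2
= 81 - 189
= -108

-108


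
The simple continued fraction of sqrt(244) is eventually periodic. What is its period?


Run the CF algorithm for sqrt(244).
a_0 = floor(sqrt(244)) = 15; set m_0=0, q_0=1.
Recurrence: m' = q*a - m,  q' = (d - m'^2)/q,  a' = floor((a_0 + m')/q').
  step 1: m=15, q=19, a=1
  step 2: m=4, q=12, a=1
  step 3: m=8, q=15, a=1
  step 4: m=7, q=13, a=1
  step 5: m=6, q=16, a=1
  step 6: m=10, q=9, a=2
  step 7: m=8, q=20, a=1
  step 8: m=12, q=5, a=5
  step 9: m=13, q=15, a=1
  step 10: m=2, q=16, a=1
  step 11: m=14, q=3, a=9
  step 12: m=13, q=25, a=1
  step 13: m=12, q=4, a=6
  step 14: m=12, q=25, a=1
  step 15: m=13, q=3, a=9
  step 16: m=14, q=16, a=1
  step 17: m=2, q=15, a=1
  step 18: m=13, q=5, a=5
  step 19: m=12, q=20, a=1
  step 20: m=8, q=9, a=2
  step 21: m=10, q=16, a=1
  step 22: m=6, q=13, a=1
  step 23: m=7, q=15, a=1
  step 24: m=8, q=12, a=1
  step 25: m=4, q=19, a=1
  step 26: m=15, q=1, a=30
a_26 = 2*a_0 = 30, so the period closes here.
sqrt(244) = [15; 1, 1, 1, 1, 1, 2, 1, 5, 1, 1, 9, 1, 6, 1, 9, 1, 1, 5, 1, 2, 1, 1, 1, 1, 1, 30]
Period length = 26

26


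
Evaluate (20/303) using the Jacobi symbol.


Compute (20/303) via quadratic reciprocity:
  pull out 2: (2/303) = +1  (since 303 mod 8 = 7)
  pull out 2: (2/303) = +1  (since 303 mod 8 = 7)
  reciprocity: (5/303) -> +(303/5)
  reduce: (3/5)
  reciprocity: (3/5) -> +(5/3)
  reduce: (2/3)
  pull out 2: (2/3) = -1  (since 3 mod 8 = 3)
  (1/3) = 1
Product of signs = -1

-1


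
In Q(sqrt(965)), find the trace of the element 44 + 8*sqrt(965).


Tr(a + b*sqrt(d)) = (a + b*sqrt(d)) + (a - b*sqrt(d)) = 2a
= 2 * (44)
= 88

88


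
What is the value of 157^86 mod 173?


p = 173 is prime and the exponent is (p-1)/2 = 86, so by Euler's criterion 157^86 = (157/173) = +1 or -1 mod 173.
Compute by square-and-multiply:
  86 = 64 + 16 + 4 + 2 (binary 1010110)
  Repeated squaring mod 173: 157^1 = 157, 157^2 = 83, 157^4 = 142, 157^8 = 96, 157^16 = 47, 157^32 = 133, 157^64 = 43
  157^86 = 157^64 * 157^16 * 157^4 * 157^2 = 43 * 47 * 142 * 83 mod 173
    43 * 47 = 2021 = 118 mod 173
    118 * 142 = 16756 = 148 mod 173
    148 * 83 = 12284 = 1 mod 173
  157^86 = 1 mod 173
Result 1: 157 is a quadratic residue mod 173.
157^86 mod 173 = 1

1


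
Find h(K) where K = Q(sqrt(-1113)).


K = Q(sqrt(-1113)). d mod 4 = 3, so D = disc(K) = 4d = -4452
h(K) equals the number of primitive reduced positive-definite forms (a, b, c) = a*x^2 + b*x*y + c*y^2 with b^2 - 4ac = D,
where reduced means |b| <= a <= c, with b >= 0 whenever |b| = a or a = c, and primitive means gcd(a, b, c) = 1.
Reduced forces 3a^2 <= |D| = 4452, so 1 <= a <= 38; b must have the parity of D, and c = (b^2 - D)/(4a) must be an integer >= a.
Enumerate a = 1..38, b in [-a, a]:
  a=1: (1, 0, 1113)  [1]
  a=2: (2, 2, 557)  [1]
  a=3: (3, 0, 371)  [1]
  a=4..5: none
  a=6: (6, 6, 187)  [1]
  a=7: (7, 0, 159)  [1]
  a=8..10: none
  a=11: (11, -6, 102), (11, 6, 102)  [2]
  a=12..13: none
  a=14: (14, 14, 83)  [1]
  a=15..16: none
  a=17: (17, -6, 66), (17, 6, 66)  [2]
  a=18..20: none
  a=21: (21, 0, 53)  [1]
  a=22: (22, -6, 51), (22, 6, 51)  [2]
  a=23..32: none
  a=33: (33, -6, 34), (33, 6, 34)  [2]
  a=34..36: none
  a=37: (37, 32, 37)  [1]
  a=38: none
Total reduced forms: 1 + 1 + 1 + 1 + 1 + 2 + 1 + 2 + 1 + 2 + 2 + 1 = 16
h = 16

16


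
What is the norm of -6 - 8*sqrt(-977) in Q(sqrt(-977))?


N(a + b*sqrt(d)) = a^2 - d*b^2
= (-6)^2 - (-977)*(-8)^2
= 36 + 62528
= 62564

62564


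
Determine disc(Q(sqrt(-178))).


For K = Q(sqrt(d)) with d squarefree: disc(K) = d if d = 1 mod 4, and disc(K) = 4d if d = 2 or 3 mod 4.
Here d = -178, and d mod 4 = 2.
d = 2 mod 4, not 1 (O_K = Z[sqrt(d)]), so disc(K) = 4d = 4 * (-178) = -712

-712


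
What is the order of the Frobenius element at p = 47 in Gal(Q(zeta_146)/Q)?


The Frobenius at p in Gal(Q(zeta_n)/Q) = (Z/nZ)* is the class of p, so its order is ord_146(47), the smallest k >= 1 with 47^k = 1 mod 146.
n = 146 = 2 * 73, phi(146) = 72; the order divides phi(n).
Divisors of 72: 1, 2, 3, 4, 6, 8, 9, 12, 18, 24, 36, 72
Repeated squaring mod 146: 47^1 = 47, 47^2 = 19, 47^4 = 69, 47^8 = 89, 47^16 = 37, 47^32 = 55, 47^64 = 105
Test divisors in increasing order:
  k=1: 47^1 = 47 mod 146
  k=2: 47^2 = 19 mod 146
  k=3: 47^3 = 19 * 47 = 17 mod 146
  k=4: 47^4 = 69 mod 146
  k=6: 47^6 = 69 * 19 = 143 mod 146
  k=8: 47^8 = 89 mod 146
  k=9: 47^9 = 89 * 47 = 95 mod 146
  k=12: 47^12 = 89 * 69 = 9 mod 146
  k=18: 47^18 = 37 * 19 = 119 mod 146
  k=24: 47^24 = 37 * 89 = 81 mod 146
  k=36: 47^36 = 55 * 69 = 145 mod 146
  k=72: 47^72 = 105 * 89 = 1 mod 146  <- first divisor giving 1
Order = 72

72


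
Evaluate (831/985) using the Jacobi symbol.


Compute (831/985) via quadratic reciprocity:
  reciprocity: (831/985) -> +(985/831)
  reduce: (154/831)
  pull out 2: (2/831) = +1  (since 831 mod 8 = 7)
  reciprocity: (77/831) -> +(831/77)
  reduce: (61/77)
  reciprocity: (61/77) -> +(77/61)
  reduce: (16/61)
  pull out 2: (2/61) = -1  (since 61 mod 8 = 5)
  pull out 2: (2/61) = -1  (since 61 mod 8 = 5)
  pull out 2: (2/61) = -1  (since 61 mod 8 = 5)
  pull out 2: (2/61) = -1  (since 61 mod 8 = 5)
  (1/61) = 1
Product of signs = 1

1


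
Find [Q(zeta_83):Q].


The degree equals Euler's totient phi(83).
83 = 83
phi(83) = 82

82


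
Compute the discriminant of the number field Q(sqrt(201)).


For K = Q(sqrt(d)) with d squarefree: disc(K) = d if d = 1 mod 4, and disc(K) = 4d if d = 2 or 3 mod 4.
Here d = 201, and d mod 4 = 1.
d = 1 mod 4 (O_K = Z[(1+sqrt(d))/2]), so disc(K) = d = 201

201


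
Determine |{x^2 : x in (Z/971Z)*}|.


For prime p, the number of non-zero quadratic residues is (p-1)/2.
= (971-1)/2
= 485

485


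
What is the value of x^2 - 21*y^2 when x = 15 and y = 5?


x^2 - d*y^2
= 15^2 - 21*5^2
= 225 - 525
= -300

-300


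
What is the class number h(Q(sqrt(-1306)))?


K = Q(sqrt(-1306)). d mod 4 = 2, so D = disc(K) = 4d = -5224
h(K) equals the number of primitive reduced positive-definite forms (a, b, c) = a*x^2 + b*x*y + c*y^2 with b^2 - 4ac = D,
where reduced means |b| <= a <= c, with b >= 0 whenever |b| = a or a = c, and primitive means gcd(a, b, c) = 1.
Reduced forces 3a^2 <= |D| = 5224, so 1 <= a <= 41; b must have the parity of D, and c = (b^2 - D)/(4a) must be an integer >= a.
Enumerate a = 1..41, b in [-a, a]:
  a=1: (1, 0, 1306)  [1]
  a=2: (2, 0, 653)  [1]
  a=3..4: none
  a=5: (5, -4, 262), (5, 4, 262)  [2]
  a=6..9: none
  a=10: (10, -4, 131), (10, 4, 131)  [2]
  a=11: (11, -10, 121), (11, 10, 121)  [2]
  a=12..18: none
  a=19: (19, -18, 73), (19, 18, 73)  [2]
  a=20..21: none
  a=22: (22, -12, 61), (22, 12, 61)  [2]
  a=23..24: none
  a=25: (25, -24, 58), (25, 24, 58)  [2]
  a=26..28: none
  a=29: (29, -24, 50), (29, 24, 50)  [2]
  a=30..36: none
  a=37: (37, -20, 38), (37, 20, 38)  [2]
  a=38..41: none
Total reduced forms: 1 + 1 + 2 + 2 + 2 + 2 + 2 + 2 + 2 + 2 = 18
h = 18

18


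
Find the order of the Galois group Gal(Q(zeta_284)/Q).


|Gal(Q(zeta_284)/Q)| = phi(284)
= 140

140


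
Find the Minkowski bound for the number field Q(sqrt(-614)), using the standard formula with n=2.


d = -614, d mod 4 = 2, so disc(K) = 4d = -2456; |disc(K)| = 2456
Imaginary quadratic field, so n = 2, s = r2 = 1, r1 = 0
M = (n!/n^n) * (4/pi)^s * sqrt(|disc(K)|) = (2!/2^2) * (4/pi)^1 * sqrt(2456)
= 0.5 * 1.273240 * 49.558047
= 31.5496

31.5496


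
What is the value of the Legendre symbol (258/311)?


p = 311 is prime, so compute (258/311) with the reciprocity algorithm (Jacobi-symbol steps: pull out 2s via (2/n), flip via reciprocity, reduce):
  pull out 2: (2/311) = +1  (since 311 mod 8 = 7)
  reciprocity: (129/311) -> +(311/129)
  reduce: (53/129)
  reciprocity: (53/129) -> +(129/53)
  reduce: (23/53)
  reciprocity: (23/53) -> +(53/23)
  reduce: (7/23)
  reciprocity: (7/23) -> -(23/7)
  reduce: (2/7)
  pull out 2: (2/7) = +1  (since 7 mod 8 = 7)
  (1/7) = 1
Product of signs = -1
(258/311) = -1

-1


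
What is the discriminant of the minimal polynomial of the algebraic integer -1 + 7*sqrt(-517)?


The element -1 + 7*sqrt(-517) has minimal polynomial:
x^2 + 2*x + 25334
Discriminant = (2)^2 - 4*(25334)
= 4 - 101336
= -101332

-101332


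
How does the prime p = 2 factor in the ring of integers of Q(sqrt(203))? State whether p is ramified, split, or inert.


K = Q(sqrt(203)). Since d mod 4 = 3, disc(K) = 812.
Check p | disc: 812 mod 2 = 0.
p divides disc, so p ramifies: (p) = P^2 with e=2, f=1, g=1.
Therefore p is ramified.

ramified


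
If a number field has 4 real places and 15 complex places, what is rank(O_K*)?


By Dirichlet's unit theorem:
rank = r1 + r2 - 1
= 4 + 15 - 1
= 18

18


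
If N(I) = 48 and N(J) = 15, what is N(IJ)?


N(IJ) = N(I) * N(J)
= 48 * 15
= 720

720


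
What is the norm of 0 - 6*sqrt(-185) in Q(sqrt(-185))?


N(a + b*sqrt(d)) = a^2 - d*b^2
= (0)^2 - (-185)*(-6)^2
= 0 + 6660
= 6660

6660


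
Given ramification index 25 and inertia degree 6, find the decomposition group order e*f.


|D_P| = e * f
= 25 * 6
= 150

150


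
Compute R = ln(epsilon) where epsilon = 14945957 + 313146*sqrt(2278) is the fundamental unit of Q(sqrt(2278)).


epsilon = 14945957 + 313146*sqrt(2278)
= 2.9892e+07
R = ln(2.9892e+07)
= 17.2131

17.2131


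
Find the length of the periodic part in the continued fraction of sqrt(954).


Run the CF algorithm for sqrt(954).
a_0 = floor(sqrt(954)) = 30; set m_0=0, q_0=1.
Recurrence: m' = q*a - m,  q' = (d - m'^2)/q,  a' = floor((a_0 + m')/q').
  step 1: m=30, q=54, a=1
  step 2: m=24, q=7, a=7
  step 3: m=25, q=47, a=1
  step 4: m=22, q=10, a=5
  step 5: m=28, q=17, a=3
  step 6: m=23, q=25, a=2
  step 7: m=27, q=9, a=6
  step 8: m=27, q=25, a=2
  step 9: m=23, q=17, a=3
  step 10: m=28, q=10, a=5
  step 11: m=22, q=47, a=1
  step 12: m=25, q=7, a=7
  step 13: m=24, q=54, a=1
  step 14: m=30, q=1, a=60
a_14 = 2*a_0 = 60, so the period closes here.
sqrt(954) = [30; 1, 7, 1, 5, 3, 2, 6, 2, 3, 5, 1, 7, 1, 60]
Period length = 14

14


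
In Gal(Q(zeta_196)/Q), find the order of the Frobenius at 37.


The Frobenius at p in Gal(Q(zeta_n)/Q) = (Z/nZ)* is the class of p, so its order is ord_196(37), the smallest k >= 1 with 37^k = 1 mod 196.
n = 196 = 2^2 * 7^2, phi(196) = 84; the order divides phi(n).
Divisors of 84: 1, 2, 3, 4, 6, 7, 12, 14, 21, 28, 42, 84
Repeated squaring mod 196: 37^1 = 37, 37^2 = 193, 37^4 = 9, 37^8 = 81, 37^16 = 93, 37^32 = 25, 37^64 = 37
Test divisors in increasing order:
  k=1: 37^1 = 37 mod 196
  k=2: 37^2 = 193 mod 196
  k=3: 37^3 = 193 * 37 = 85 mod 196
  k=4: 37^4 = 9 mod 196
  k=6: 37^6 = 9 * 193 = 169 mod 196
  k=7: 37^7 = 9 * 193 * 37 = 177 mod 196
  k=12: 37^12 = 81 * 9 = 141 mod 196
  k=14: 37^14 = 81 * 9 * 193 = 165 mod 196
  k=21: 37^21 = 93 * 9 * 37 = 1 mod 196  <- first divisor giving 1
Order = 21

21


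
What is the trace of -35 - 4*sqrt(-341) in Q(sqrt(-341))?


Tr(a + b*sqrt(d)) = (a + b*sqrt(d)) + (a - b*sqrt(d)) = 2a
= 2 * (-35)
= -70

-70


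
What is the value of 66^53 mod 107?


p = 107 is prime and the exponent is (p-1)/2 = 53, so by Euler's criterion 66^53 = (66/107) = +1 or -1 mod 107.
Compute by square-and-multiply:
  53 = 32 + 16 + 4 + 1 (binary 110101)
  Repeated squaring mod 107: 66^1 = 66, 66^2 = 76, 66^4 = 105, 66^8 = 4, 66^16 = 16, 66^32 = 42
  66^53 = 66^32 * 66^16 * 66^4 * 66^1 = 42 * 16 * 105 * 66 mod 107
    42 * 16 = 672 = 30 mod 107
    30 * 105 = 3150 = 47 mod 107
    47 * 66 = 3102 = 106 mod 107
  66^53 = 106 mod 107
Result 106 = p - 1 = -1 mod 107: 66 is a quadratic non-residue mod 107. As a residue in [0, p-1] the value is 106.
66^53 mod 107 = 106

106


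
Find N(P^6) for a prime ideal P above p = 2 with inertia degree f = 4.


N(P^a) = p^(a*f)
= 2^(6*4)
= 2^24
= 16777216

16777216


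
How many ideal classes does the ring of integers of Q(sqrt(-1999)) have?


K = Q(sqrt(-1999)). d mod 4 = 1, so D = disc(K) = d = -1999
h(K) equals the number of primitive reduced positive-definite forms (a, b, c) = a*x^2 + b*x*y + c*y^2 with b^2 - 4ac = D,
where reduced means |b| <= a <= c, with b >= 0 whenever |b| = a or a = c, and primitive means gcd(a, b, c) = 1.
Reduced forces 3a^2 <= |D| = 1999, so 1 <= a <= 25; b must have the parity of D, and c = (b^2 - D)/(4a) must be an integer >= a.
Enumerate a = 1..25, b in [-a, a]:
  a=1: (1, 1, 500)  [1]
  a=2: (2, -1, 250), (2, 1, 250)  [2]
  a=3: none
  a=4: (4, -1, 125), (4, 1, 125)  [2]
  a=5: (5, -1, 100), (5, 1, 100)  [2]
  a=6..7: none
  a=8: (8, -7, 64), (8, 7, 64)  [2]
  a=9: none
  a=10: (10, -9, 52), (10, -1, 50), (10, 1, 50), (10, 9, 52)  [4]
  a=11: (11, -5, 46), (11, 5, 46)  [2]
  a=12: none
  a=13: (13, -9, 40), (13, 9, 40)  [2]
  a=14..15: none
  a=16: (16, -7, 32), (16, 7, 32)  [2]
  a=17..19: none
  a=20: (20, -9, 26), (20, -1, 25), (20, 1, 25), (20, 9, 26)  [4]
  a=21: none
  a=22: (22, -17, 26), (22, -5, 23), (22, 5, 23), (22, 17, 26)  [4]
  a=23..25: none
Total reduced forms: 1 + 2 + 2 + 2 + 2 + 4 + 2 + 2 + 2 + 4 + 4 = 27
h = 27

27


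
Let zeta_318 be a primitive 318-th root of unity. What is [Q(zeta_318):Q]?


The degree equals Euler's totient phi(318).
318 = 2 * 3 * 53
phi(318) = 104

104


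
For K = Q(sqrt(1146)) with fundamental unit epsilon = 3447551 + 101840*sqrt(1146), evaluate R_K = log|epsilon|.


epsilon = 3447551 + 101840*sqrt(1146)
= 6.8951e+06
R = ln(6.8951e+06)
= 15.7463

15.7463


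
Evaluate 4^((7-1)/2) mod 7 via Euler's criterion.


p = 7 is prime and the exponent is (p-1)/2 = 3, so by Euler's criterion 4^3 = (4/7) = +1 or -1 mod 7.
Compute by square-and-multiply:
  3 = 2 + 1 (binary 11)
  Repeated squaring mod 7: 4^1 = 4, 4^2 = 2
  4^3 = 4^2 * 4^1 = 2 * 4 mod 7
    2 * 4 = 8 = 1 mod 7
  4^3 = 1 mod 7
Result 1: 4 is a quadratic residue mod 7.
4^3 mod 7 = 1

1


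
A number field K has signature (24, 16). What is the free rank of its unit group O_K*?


By Dirichlet's unit theorem:
rank = r1 + r2 - 1
= 24 + 16 - 1
= 39

39


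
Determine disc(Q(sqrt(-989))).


For K = Q(sqrt(d)) with d squarefree: disc(K) = d if d = 1 mod 4, and disc(K) = 4d if d = 2 or 3 mod 4.
Here d = -989, and d mod 4 = 3.
d = 3 mod 4, not 1 (O_K = Z[sqrt(d)]), so disc(K) = 4d = 4 * (-989) = -3956

-3956


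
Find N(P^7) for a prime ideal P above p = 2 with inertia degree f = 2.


N(P^a) = p^(a*f)
= 2^(7*2)
= 2^14
= 16384

16384


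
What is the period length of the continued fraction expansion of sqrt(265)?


Run the CF algorithm for sqrt(265).
a_0 = floor(sqrt(265)) = 16; set m_0=0, q_0=1.
Recurrence: m' = q*a - m,  q' = (d - m'^2)/q,  a' = floor((a_0 + m')/q').
  step 1: m=16, q=9, a=3
  step 2: m=11, q=16, a=1
  step 3: m=5, q=15, a=1
  step 4: m=10, q=11, a=2
  step 5: m=12, q=11, a=2
  step 6: m=10, q=15, a=1
  step 7: m=5, q=16, a=1
  step 8: m=11, q=9, a=3
  step 9: m=16, q=1, a=32
a_9 = 2*a_0 = 32, so the period closes here.
sqrt(265) = [16; 3, 1, 1, 2, 2, 1, 1, 3, 32]
Period length = 9

9


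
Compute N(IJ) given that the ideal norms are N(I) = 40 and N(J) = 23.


N(IJ) = N(I) * N(J)
= 40 * 23
= 920

920


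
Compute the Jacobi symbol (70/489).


Compute (70/489) via quadratic reciprocity:
  pull out 2: (2/489) = +1  (since 489 mod 8 = 1)
  reciprocity: (35/489) -> +(489/35)
  reduce: (34/35)
  pull out 2: (2/35) = -1  (since 35 mod 8 = 3)
  reciprocity: (17/35) -> +(35/17)
  reduce: (1/17)
  (1/17) = 1
Product of signs = -1

-1


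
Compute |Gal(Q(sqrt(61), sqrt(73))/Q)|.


The 2 square roots of distinct primes are multiplicatively independent over Q,
so [K:Q] = 2^2 and Gal(K/Q) is isomorphic to (Z/2Z)^2.
|Gal| = 2^2 = 4

4


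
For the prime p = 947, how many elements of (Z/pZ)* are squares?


For prime p, the number of non-zero quadratic residues is (p-1)/2.
= (947-1)/2
= 473

473


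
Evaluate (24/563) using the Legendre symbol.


p = 563 is prime, so compute (24/563) with the reciprocity algorithm (Jacobi-symbol steps: pull out 2s via (2/n), flip via reciprocity, reduce):
  pull out 2: (2/563) = -1  (since 563 mod 8 = 3)
  pull out 2: (2/563) = -1  (since 563 mod 8 = 3)
  pull out 2: (2/563) = -1  (since 563 mod 8 = 3)
  reciprocity: (3/563) -> -(563/3)
  reduce: (2/3)
  pull out 2: (2/3) = -1  (since 3 mod 8 = 3)
  (1/3) = 1
Product of signs = -1
(24/563) = -1

-1


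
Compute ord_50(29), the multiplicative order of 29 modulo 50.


We want ord_50(29), the smallest k >= 1 with 29^k = 1 mod 50.
n = 50 = 2 * 5^2, phi(50) = 20; the order divides phi(n).
Divisors of 20: 1, 2, 4, 5, 10, 20
Repeated squaring mod 50: 29^1 = 29, 29^2 = 41, 29^4 = 31, 29^8 = 11, 29^16 = 21
Test divisors in increasing order:
  k=1: 29^1 = 29 mod 50
  k=2: 29^2 = 41 mod 50
  k=4: 29^4 = 31 mod 50
  k=5: 29^5 = 31 * 29 = 49 mod 50
  k=10: 29^10 = 11 * 41 = 1 mod 50  <- first divisor giving 1
Order = 10

10


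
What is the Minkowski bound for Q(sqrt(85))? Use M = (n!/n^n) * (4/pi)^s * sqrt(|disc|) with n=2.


d = 85, d mod 4 = 1, so disc(K) = d = 85; |disc(K)| = 85
Real quadratic field, so n = 2, s = r2 = 0, r1 = 2
M = (n!/n^n) * (4/pi)^s * sqrt(|disc(K)|) = (2!/2^2) * (4/pi)^0 * sqrt(85)
= 0.5 * 1.000000 * 9.219544
= 4.6098

4.6098


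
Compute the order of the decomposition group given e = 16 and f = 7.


|D_P| = e * f
= 16 * 7
= 112

112


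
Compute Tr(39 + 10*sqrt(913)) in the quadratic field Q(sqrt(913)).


Tr(a + b*sqrt(d)) = (a + b*sqrt(d)) + (a - b*sqrt(d)) = 2a
= 2 * (39)
= 78

78


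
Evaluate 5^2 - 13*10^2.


x^2 - d*y^2
= 5^2 - 13*10^2
= 25 - 1300
= -1275

-1275


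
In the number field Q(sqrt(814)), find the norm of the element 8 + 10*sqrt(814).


N(a + b*sqrt(d)) = a^2 - d*b^2
= (8)^2 - (814)*(10)^2
= 64 - 81400
= -81336

-81336


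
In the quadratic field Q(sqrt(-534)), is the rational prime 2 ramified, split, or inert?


K = Q(sqrt(-534)). Since d mod 4 = 2, disc(K) = -2136.
Check p | disc: -2136 mod 2 = 0.
p divides disc, so p ramifies: (p) = P^2 with e=2, f=1, g=1.
Therefore p is ramified.

ramified


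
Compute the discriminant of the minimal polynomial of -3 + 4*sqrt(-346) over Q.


The element -3 + 4*sqrt(-346) has minimal polynomial:
x^2 + 6*x + 5545
Discriminant = (6)^2 - 4*(5545)
= 36 - 22180
= -22144

-22144


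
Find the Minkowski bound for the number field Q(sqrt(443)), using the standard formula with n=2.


d = 443, d mod 4 = 3, so disc(K) = 4d = 1772; |disc(K)| = 1772
Real quadratic field, so n = 2, s = r2 = 0, r1 = 2
M = (n!/n^n) * (4/pi)^s * sqrt(|disc(K)|) = (2!/2^2) * (4/pi)^0 * sqrt(1772)
= 0.5 * 1.000000 * 42.095130
= 21.0476

21.0476


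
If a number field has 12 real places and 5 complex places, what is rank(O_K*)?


By Dirichlet's unit theorem:
rank = r1 + r2 - 1
= 12 + 5 - 1
= 16

16


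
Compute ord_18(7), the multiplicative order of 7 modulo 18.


We want ord_18(7), the smallest k >= 1 with 7^k = 1 mod 18.
n = 18 = 2 * 3^2, phi(18) = 6; the order divides phi(n).
Divisors of 6: 1, 2, 3, 6
Repeated squaring mod 18: 7^1 = 7, 7^2 = 13, 7^4 = 7
Test divisors in increasing order:
  k=1: 7^1 = 7 mod 18
  k=2: 7^2 = 13 mod 18
  k=3: 7^3 = 13 * 7 = 1 mod 18  <- first divisor giving 1
Order = 3

3


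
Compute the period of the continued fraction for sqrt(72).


Run the CF algorithm for sqrt(72).
a_0 = floor(sqrt(72)) = 8; set m_0=0, q_0=1.
Recurrence: m' = q*a - m,  q' = (d - m'^2)/q,  a' = floor((a_0 + m')/q').
  step 1: m=8, q=8, a=2
  step 2: m=8, q=1, a=16
a_2 = 2*a_0 = 16, so the period closes here.
sqrt(72) = [8; 2, 16]
Period length = 2

2


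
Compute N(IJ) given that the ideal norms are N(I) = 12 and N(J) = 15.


N(IJ) = N(I) * N(J)
= 12 * 15
= 180

180


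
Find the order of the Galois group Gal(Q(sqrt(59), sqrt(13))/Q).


The 2 square roots of distinct primes are multiplicatively independent over Q,
so [K:Q] = 2^2 and Gal(K/Q) is isomorphic to (Z/2Z)^2.
|Gal| = 2^2 = 4

4


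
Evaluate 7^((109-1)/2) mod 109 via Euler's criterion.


p = 109 is prime and the exponent is (p-1)/2 = 54, so by Euler's criterion 7^54 = (7/109) = +1 or -1 mod 109.
Compute by square-and-multiply:
  54 = 32 + 16 + 4 + 2 (binary 110110)
  Repeated squaring mod 109: 7^1 = 7, 7^2 = 49, 7^4 = 3, 7^8 = 9, 7^16 = 81, 7^32 = 21
  7^54 = 7^32 * 7^16 * 7^4 * 7^2 = 21 * 81 * 3 * 49 mod 109
    21 * 81 = 1701 = 66 mod 109
    66 * 3 = 198 = 89 mod 109
    89 * 49 = 4361 = 1 mod 109
  7^54 = 1 mod 109
Result 1: 7 is a quadratic residue mod 109.
7^54 mod 109 = 1

1


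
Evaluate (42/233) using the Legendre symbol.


p = 233 is prime, so compute (42/233) with the reciprocity algorithm (Jacobi-symbol steps: pull out 2s via (2/n), flip via reciprocity, reduce):
  pull out 2: (2/233) = +1  (since 233 mod 8 = 1)
  reciprocity: (21/233) -> +(233/21)
  reduce: (2/21)
  pull out 2: (2/21) = -1  (since 21 mod 8 = 5)
  (1/21) = 1
Product of signs = -1
(42/233) = -1

-1


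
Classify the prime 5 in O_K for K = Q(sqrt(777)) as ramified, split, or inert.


K = Q(sqrt(777)). Since d mod 4 = 1, disc(K) = 777.
Check p | disc: 777 mod 5 = 2.
p does not divide disc. Compute Legendre symbol (d/p):
2^((5-1)/2) mod 5 = -1
(d/p) = -1, so p is inert: (p) stays prime with e=1, f=2, g=1.
Therefore p is inert.

inert


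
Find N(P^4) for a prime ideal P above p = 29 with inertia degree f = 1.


N(P^a) = p^(a*f)
= 29^(4*1)
= 29^4
= 707281

707281


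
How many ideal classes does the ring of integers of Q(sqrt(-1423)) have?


K = Q(sqrt(-1423)). d mod 4 = 1, so D = disc(K) = d = -1423
h(K) equals the number of primitive reduced positive-definite forms (a, b, c) = a*x^2 + b*x*y + c*y^2 with b^2 - 4ac = D,
where reduced means |b| <= a <= c, with b >= 0 whenever |b| = a or a = c, and primitive means gcd(a, b, c) = 1.
Reduced forces 3a^2 <= |D| = 1423, so 1 <= a <= 21; b must have the parity of D, and c = (b^2 - D)/(4a) must be an integer >= a.
Enumerate a = 1..21, b in [-a, a]:
  a=1: (1, 1, 356)  [1]
  a=2: (2, -1, 178), (2, 1, 178)  [2]
  a=3: none
  a=4: (4, -1, 89), (4, 1, 89)  [2]
  a=5..7: none
  a=8: (8, -7, 46), (8, 7, 46)  [2]
  a=9..15: none
  a=16: (16, -7, 23), (16, 7, 23)  [2]
  a=17..21: none
Total reduced forms: 1 + 2 + 2 + 2 + 2 = 9
h = 9

9


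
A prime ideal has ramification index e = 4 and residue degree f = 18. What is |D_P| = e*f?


|D_P| = e * f
= 4 * 18
= 72

72


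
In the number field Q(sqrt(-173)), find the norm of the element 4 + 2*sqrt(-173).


N(a + b*sqrt(d)) = a^2 - d*b^2
= (4)^2 - (-173)*(2)^2
= 16 + 692
= 708

708


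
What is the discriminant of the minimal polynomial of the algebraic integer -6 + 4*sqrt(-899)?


The element -6 + 4*sqrt(-899) has minimal polynomial:
x^2 + 12*x + 14420
Discriminant = (12)^2 - 4*(14420)
= 144 - 57680
= -57536

-57536


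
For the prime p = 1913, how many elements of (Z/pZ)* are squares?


For prime p, the number of non-zero quadratic residues is (p-1)/2.
= (1913-1)/2
= 956

956


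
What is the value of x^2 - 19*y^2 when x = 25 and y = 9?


x^2 - d*y^2
= 25^2 - 19*9^2
= 625 - 1539
= -914

-914


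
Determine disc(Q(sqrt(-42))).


For K = Q(sqrt(d)) with d squarefree: disc(K) = d if d = 1 mod 4, and disc(K) = 4d if d = 2 or 3 mod 4.
Here d = -42, and d mod 4 = 2.
d = 2 mod 4, not 1 (O_K = Z[sqrt(d)]), so disc(K) = 4d = 4 * (-42) = -168

-168


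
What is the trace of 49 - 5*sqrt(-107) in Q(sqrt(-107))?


Tr(a + b*sqrt(d)) = (a + b*sqrt(d)) + (a - b*sqrt(d)) = 2a
= 2 * (49)
= 98

98


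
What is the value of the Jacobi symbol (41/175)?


Compute (41/175) via quadratic reciprocity:
  reciprocity: (41/175) -> +(175/41)
  reduce: (11/41)
  reciprocity: (11/41) -> +(41/11)
  reduce: (8/11)
  pull out 2: (2/11) = -1  (since 11 mod 8 = 3)
  pull out 2: (2/11) = -1  (since 11 mod 8 = 3)
  pull out 2: (2/11) = -1  (since 11 mod 8 = 3)
  (1/11) = 1
Product of signs = -1

-1


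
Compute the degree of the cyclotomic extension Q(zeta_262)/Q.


The degree equals Euler's totient phi(262).
262 = 2 * 131
phi(262) = 130

130


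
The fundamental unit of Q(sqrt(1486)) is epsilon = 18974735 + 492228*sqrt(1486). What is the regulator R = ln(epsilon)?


epsilon = 18974735 + 492228*sqrt(1486)
= 3.7949e+07
R = ln(3.7949e+07)
= 17.4518

17.4518


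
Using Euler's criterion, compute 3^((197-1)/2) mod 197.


p = 197 is prime and the exponent is (p-1)/2 = 98, so by Euler's criterion 3^98 = (3/197) = +1 or -1 mod 197.
Compute by square-and-multiply:
  98 = 64 + 32 + 2 (binary 1100010)
  Repeated squaring mod 197: 3^1 = 3, 3^2 = 9, 3^4 = 81, 3^8 = 60, 3^16 = 54, 3^32 = 158, 3^64 = 142
  3^98 = 3^64 * 3^32 * 3^2 = 142 * 158 * 9 mod 197
    142 * 158 = 22436 = 175 mod 197
    175 * 9 = 1575 = 196 mod 197
  3^98 = 196 mod 197
Result 196 = p - 1 = -1 mod 197: 3 is a quadratic non-residue mod 197. As a residue in [0, p-1] the value is 196.
3^98 mod 197 = 196

196


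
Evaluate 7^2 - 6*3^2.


x^2 - d*y^2
= 7^2 - 6*3^2
= 49 - 54
= -5

-5


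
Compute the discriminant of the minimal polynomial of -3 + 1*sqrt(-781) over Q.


The element -3 + 1*sqrt(-781) has minimal polynomial:
x^2 + 6*x + 790
Discriminant = (6)^2 - 4*(790)
= 36 - 3160
= -3124

-3124


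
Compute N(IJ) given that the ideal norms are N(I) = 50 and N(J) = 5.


N(IJ) = N(I) * N(J)
= 50 * 5
= 250

250


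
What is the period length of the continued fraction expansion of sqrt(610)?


Run the CF algorithm for sqrt(610).
a_0 = floor(sqrt(610)) = 24; set m_0=0, q_0=1.
Recurrence: m' = q*a - m,  q' = (d - m'^2)/q,  a' = floor((a_0 + m')/q').
  step 1: m=24, q=34, a=1
  step 2: m=10, q=15, a=2
  step 3: m=20, q=14, a=3
  step 4: m=22, q=9, a=5
  step 5: m=23, q=9, a=5
  step 6: m=22, q=14, a=3
  step 7: m=20, q=15, a=2
  step 8: m=10, q=34, a=1
  step 9: m=24, q=1, a=48
a_9 = 2*a_0 = 48, so the period closes here.
sqrt(610) = [24; 1, 2, 3, 5, 5, 3, 2, 1, 48]
Period length = 9

9


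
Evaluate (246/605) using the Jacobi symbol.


Compute (246/605) via quadratic reciprocity:
  pull out 2: (2/605) = -1  (since 605 mod 8 = 5)
  reciprocity: (123/605) -> +(605/123)
  reduce: (113/123)
  reciprocity: (113/123) -> +(123/113)
  reduce: (10/113)
  pull out 2: (2/113) = +1  (since 113 mod 8 = 1)
  reciprocity: (5/113) -> +(113/5)
  reduce: (3/5)
  reciprocity: (3/5) -> +(5/3)
  reduce: (2/3)
  pull out 2: (2/3) = -1  (since 3 mod 8 = 3)
  (1/3) = 1
Product of signs = 1

1


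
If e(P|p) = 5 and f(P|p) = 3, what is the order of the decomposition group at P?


|D_P| = e * f
= 5 * 3
= 15

15


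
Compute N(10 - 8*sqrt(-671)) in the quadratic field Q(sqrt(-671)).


N(a + b*sqrt(d)) = a^2 - d*b^2
= (10)^2 - (-671)*(-8)^2
= 100 + 42944
= 43044

43044


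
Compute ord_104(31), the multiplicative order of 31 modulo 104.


We want ord_104(31), the smallest k >= 1 with 31^k = 1 mod 104.
n = 104 = 2^3 * 13, phi(104) = 48; the order divides phi(n).
Divisors of 48: 1, 2, 3, 4, 6, 8, 12, 16, 24, 48
Repeated squaring mod 104: 31^1 = 31, 31^2 = 25, 31^4 = 1, 31^8 = 1, 31^16 = 1, 31^32 = 1
Test divisors in increasing order:
  k=1: 31^1 = 31 mod 104
  k=2: 31^2 = 25 mod 104
  k=3: 31^3 = 25 * 31 = 47 mod 104
  k=4: 31^4 = 1 mod 104  <- first divisor giving 1
Order = 4

4


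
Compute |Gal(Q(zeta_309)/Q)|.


|Gal(Q(zeta_309)/Q)| = phi(309)
= 204

204


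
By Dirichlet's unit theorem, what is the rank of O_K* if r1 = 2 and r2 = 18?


By Dirichlet's unit theorem:
rank = r1 + r2 - 1
= 2 + 18 - 1
= 19

19


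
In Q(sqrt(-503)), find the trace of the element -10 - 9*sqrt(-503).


Tr(a + b*sqrt(d)) = (a + b*sqrt(d)) + (a - b*sqrt(d)) = 2a
= 2 * (-10)
= -20

-20


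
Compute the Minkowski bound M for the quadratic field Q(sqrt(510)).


d = 510, d mod 4 = 2, so disc(K) = 4d = 2040; |disc(K)| = 2040
Real quadratic field, so n = 2, s = r2 = 0, r1 = 2
M = (n!/n^n) * (4/pi)^s * sqrt(|disc(K)|) = (2!/2^2) * (4/pi)^0 * sqrt(2040)
= 0.5 * 1.000000 * 45.166359
= 22.5832

22.5832


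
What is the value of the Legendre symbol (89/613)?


p = 613 is prime, so compute (89/613) with the reciprocity algorithm (Jacobi-symbol steps: pull out 2s via (2/n), flip via reciprocity, reduce):
  reciprocity: (89/613) -> +(613/89)
  reduce: (79/89)
  reciprocity: (79/89) -> +(89/79)
  reduce: (10/79)
  pull out 2: (2/79) = +1  (since 79 mod 8 = 7)
  reciprocity: (5/79) -> +(79/5)
  reduce: (4/5)
  pull out 2: (2/5) = -1  (since 5 mod 8 = 5)
  pull out 2: (2/5) = -1  (since 5 mod 8 = 5)
  (1/5) = 1
Product of signs = 1
(89/613) = 1

1
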